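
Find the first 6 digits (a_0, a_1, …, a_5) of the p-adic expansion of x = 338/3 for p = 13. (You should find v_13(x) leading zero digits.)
(a_0, …, a_5) = (0, 0, 5, 4, 4, 4)

v_13(338/3) = 2, so a_0 = ... = a_1 = 0. Factor out: x = 13^2 · u with u = 2/3 a unit in ℤ_13. Expand u iteratively via a_{v+i} = u_i mod 13, u_{i+1} = (u_i − a_{v+i})/13:
  u_0 = 2/3;  a_2 = 5;  u_1 = (u_0 − 5)/13 = -1/3
  u_1 = -1/3;  a_3 = 4;  u_2 = (u_1 − 4)/13 = -1/3
  u_2 = -1/3;  a_4 = 4;  u_3 = (u_2 − 4)/13 = -1/3
  u_3 = -1/3;  a_5 = 4;  u_4 = (u_3 − 4)/13 = -1/3
Digits: (0, 0, 5, 4, 4, 4).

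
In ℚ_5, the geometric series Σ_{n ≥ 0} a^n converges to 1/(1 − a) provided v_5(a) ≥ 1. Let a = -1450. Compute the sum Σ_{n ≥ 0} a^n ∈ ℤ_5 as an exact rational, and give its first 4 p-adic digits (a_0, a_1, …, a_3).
Σ a^n = 1/(1 − a) = 1/1451;  first 4 digits = (1, 0, 2, 3)

v_5(a) = 2 ≥ 1, so the series converges in ℤ_5 to 1/(1 − a) = 1/(1 − (-1450)) = 1/1451. Expand this rational in ℤ_5: compute digits iteratively via d_i = x_i mod 5, x_{i+1} = (x_i − d_i)/5. The first 4 digits are (1, 0, 2, 3).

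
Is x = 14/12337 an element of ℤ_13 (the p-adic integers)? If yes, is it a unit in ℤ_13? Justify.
x ∉ ℤ_13 (v_13(x) = -2 < 0)

ℤ_13 = {x ∈ ℚ_13 : v_13(x) ≥ 0} and ℤ_13^× = {x ∈ ℤ_13 : v_13(x) = 0}. Here v_13(14/12337) = v_13(num) − v_13(den) = -2; compare against these criteria.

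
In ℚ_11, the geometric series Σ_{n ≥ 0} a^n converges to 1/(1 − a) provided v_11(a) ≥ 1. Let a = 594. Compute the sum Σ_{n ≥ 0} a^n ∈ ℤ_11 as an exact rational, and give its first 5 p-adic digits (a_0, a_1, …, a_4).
Σ a^n = 1/(1 − a) = -1/593;  first 5 digits = (1, 10, 5, 0, 7)

v_11(a) = 1 ≥ 1, so the series converges in ℤ_11 to 1/(1 − a) = 1/(1 − 594) = -1/593. Expand this rational in ℤ_11: compute digits iteratively via d_i = x_i mod 11, x_{i+1} = (x_i − d_i)/11. The first 5 digits are (1, 10, 5, 0, 7).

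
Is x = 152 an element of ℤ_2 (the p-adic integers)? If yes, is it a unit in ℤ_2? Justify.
x ∈ ℤ_2 but not a unit; v_2(x) = 3 > 0

ℤ_2 = {x ∈ ℚ_2 : v_2(x) ≥ 0} and ℤ_2^× = {x ∈ ℤ_2 : v_2(x) = 0}. Here v_2(152) = v_2(num) − v_2(den) = 3; compare against these criteria.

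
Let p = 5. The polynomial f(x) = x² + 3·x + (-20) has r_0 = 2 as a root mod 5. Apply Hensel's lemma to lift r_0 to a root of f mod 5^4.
r_3 = 482 (mod 625)

Hensel: r_{i+1} = r_i − f(r_i)·(f′(r_i))^{-1} mod 5^{i+2}, f′(x) = 2x + 3. Iterate:
  r_0 = 2 (mod 5)
  r_1 = 7 (mod 25)
  r_2 = 107 (mod 125)
  r_3 = 482 (mod 625)
Final: r = 482 satisfies f(r) ≡ 0 mod 5^4.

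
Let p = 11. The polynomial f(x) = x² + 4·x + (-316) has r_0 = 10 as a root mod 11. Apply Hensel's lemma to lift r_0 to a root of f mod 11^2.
r_1 = 98 (mod 121)

Hensel: r_{i+1} = r_i − f(r_i)·(f′(r_i))^{-1} mod 11^{i+2}, f′(x) = 2x + 4. Iterate:
  r_0 = 10 (mod 11)
  r_1 = 98 (mod 121)
Final: r = 98 satisfies f(r) ≡ 0 mod 11^2.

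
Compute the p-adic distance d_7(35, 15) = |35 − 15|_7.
d_7(35, 15) = 1

Step 1 — x − y = 35 − 15 = 20. Step 2 — v_7(20) = 0 (factor: 20 = (7^0 · 20); the sign does not affect v_p). Step 3 — |x − y|_7 = 7^{0} = 1.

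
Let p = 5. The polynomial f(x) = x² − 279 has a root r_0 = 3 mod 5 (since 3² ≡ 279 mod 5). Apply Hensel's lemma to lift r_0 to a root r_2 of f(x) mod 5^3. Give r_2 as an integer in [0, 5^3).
r_2 = 23 (mod 125)

Hensel's recurrence: r_{i+1} = r_i − f(r_i)·(f′(r_i))^{-1} mod 5^{i+2}, with f′(x) = 2x. Iterate:
  r_0 = 3 (mod 5)
  r_1 = 23 (mod 25)
  r_2 = 23 (mod 125)
Final: r_2 = 23, and one checks f(r_2) ≡ 0 mod 5^3.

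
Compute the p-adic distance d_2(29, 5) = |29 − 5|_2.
d_2(29, 5) = 1/8

Step 1 — x − y = 29 − 5 = 24. Step 2 — v_2(24) = 3 (factor: 24 = (2^3 · 3); the sign does not affect v_p). Step 3 — |x − y|_2 = 2^{-3} = 1/8.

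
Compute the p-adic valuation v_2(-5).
v_2(-5) = 0

v_2(n) is the largest exponent k such that 2^k divides n. Factor out: -5 = -2^0 · 5. (Sign doesn't affect v_p.) So v_2(-5) = 0.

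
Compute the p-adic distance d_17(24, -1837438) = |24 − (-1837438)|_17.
d_17(24, -1837438) = 1/83521

Step 1 — x − y = 24 − (-1837438) = 1837462. Step 2 — v_17(1837462) = 4 (factor: 1837462 = (17^4 · 22); the sign does not affect v_p). Step 3 — |x − y|_17 = 17^{-4} = 1/83521.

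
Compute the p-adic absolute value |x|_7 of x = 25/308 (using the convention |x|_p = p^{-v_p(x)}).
|25/308|_7 = 7

Step 1 — compute v_7(x) by factoring powers of 7 out of the numerator and denominator: v_7(25/308) = -1. Step 2 — apply |x|_p = p^{-v_p(x)} = 7^{1} = 7.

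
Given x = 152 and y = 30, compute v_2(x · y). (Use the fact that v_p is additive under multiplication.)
v_2(4560) = 4

v_p(x) = 3 (factor: 152 = 2^3 · 19); v_p(y) = 1 (factor: 30 = 2^1 · 15). Additivity: v_p(xy) = v_p(x) + v_p(y) = 3 + 1 = 4. (Direct check: xy = 4560 = 2^4 · (285).)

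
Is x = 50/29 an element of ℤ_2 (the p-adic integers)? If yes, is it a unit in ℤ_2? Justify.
x ∈ ℤ_2 but not a unit; v_2(x) = 1 > 0

ℤ_2 = {x ∈ ℚ_2 : v_2(x) ≥ 0} and ℤ_2^× = {x ∈ ℤ_2 : v_2(x) = 0}. Here v_2(50/29) = v_2(num) − v_2(den) = 1; compare against these criteria.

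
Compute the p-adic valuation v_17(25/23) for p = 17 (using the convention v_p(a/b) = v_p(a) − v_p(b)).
v_17(25/23) = 0

Factor powers of 17 from the numerator and denominator of the reduced fraction: 25 = 17^0 · 25 and 23 = 17^0 · 23. Apply v_p(a/b) = v_p(a) − v_p(b): v_17(25/23) = 0 − 0 = 0.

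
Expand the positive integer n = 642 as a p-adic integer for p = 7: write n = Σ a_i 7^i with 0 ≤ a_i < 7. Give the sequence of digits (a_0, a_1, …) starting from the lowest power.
(a_0, a_1, …) = (5, 0, 6, 1)

Repeated division by 7 gives the digits low-to-high: 642 = 5 + 6·7^2 + 1·7^3. Digit sequence: (5, 0, 6, 1).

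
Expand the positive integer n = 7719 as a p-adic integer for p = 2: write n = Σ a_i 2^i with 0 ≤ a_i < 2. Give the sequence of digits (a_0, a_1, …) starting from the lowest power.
(a_0, a_1, …) = (1, 1, 1, 0, 0, 1, 0, 0, 0, 1, 1, 1, 1)

Repeated division by 2 gives the digits low-to-high: 7719 = 1 + 1·2^1 + 1·2^2 + 1·2^5 + 1·2^9 + 1·2^10 + 1·2^11 + 1·2^12. Digit sequence: (1, 1, 1, 0, 0, 1, 0, 0, 0, 1, 1, 1, 1).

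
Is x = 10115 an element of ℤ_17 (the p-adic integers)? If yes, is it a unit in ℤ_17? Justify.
x ∈ ℤ_17 but not a unit; v_17(x) = 2 > 0

ℤ_17 = {x ∈ ℚ_17 : v_17(x) ≥ 0} and ℤ_17^× = {x ∈ ℤ_17 : v_17(x) = 0}. Here v_17(10115) = v_17(num) − v_17(den) = 2; compare against these criteria.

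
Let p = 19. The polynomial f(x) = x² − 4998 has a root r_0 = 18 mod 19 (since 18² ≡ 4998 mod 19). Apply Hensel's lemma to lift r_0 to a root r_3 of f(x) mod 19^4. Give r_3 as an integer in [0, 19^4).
r_3 = 108508 (mod 130321)

Hensel's recurrence: r_{i+1} = r_i − f(r_i)·(f′(r_i))^{-1} mod 19^{i+2}, with f′(x) = 2x. Iterate:
  r_0 = 18 (mod 19)
  r_1 = 208 (mod 361)
  r_2 = 5623 (mod 6859)
  r_3 = 108508 (mod 130321)
Final: r_3 = 108508, and one checks f(r_3) ≡ 0 mod 19^4.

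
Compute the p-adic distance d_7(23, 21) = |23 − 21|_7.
d_7(23, 21) = 1

Step 1 — x − y = 23 − 21 = 2. Step 2 — v_7(2) = 0 (factor: 2 = (7^0 · 2); the sign does not affect v_p). Step 3 — |x − y|_7 = 7^{0} = 1.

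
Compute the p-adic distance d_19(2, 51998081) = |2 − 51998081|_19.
d_19(2, 51998081) = 1/2476099

Step 1 — x − y = 2 − 51998081 = -51998079. Step 2 — v_19(-51998079) = 5 (factor: -51998079 = −(19^5 · 21); the sign does not affect v_p). Step 3 — |x − y|_19 = 19^{-5} = 1/2476099.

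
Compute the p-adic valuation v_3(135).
v_3(135) = 3

v_3(n) is the largest exponent k such that 3^k divides n. Factor out: 135 = 3^3 · 5. (Sign doesn't affect v_p.) So v_3(135) = 3.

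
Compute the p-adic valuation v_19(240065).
v_19(240065) = 3

v_19(n) is the largest exponent k such that 19^k divides n. Factor out: 240065 = 19^3 · 35. (Sign doesn't affect v_p.) So v_19(240065) = 3.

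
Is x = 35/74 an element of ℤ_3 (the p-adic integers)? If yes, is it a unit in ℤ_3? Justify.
x ∈ ℤ_3^× (unit); v_3(x) = 0

ℤ_3 = {x ∈ ℚ_3 : v_3(x) ≥ 0} and ℤ_3^× = {x ∈ ℤ_3 : v_3(x) = 0}. Here v_3(35/74) = v_3(num) − v_3(den) = 0; compare against these criteria.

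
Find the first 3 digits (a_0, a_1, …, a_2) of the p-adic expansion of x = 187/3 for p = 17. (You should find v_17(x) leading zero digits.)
(a_0, …, a_2) = (0, 15, 5)

v_17(187/3) = 1, so a_0 = ... = a_0 = 0. Factor out: x = 17^1 · u with u = 11/3 a unit in ℤ_17. Expand u iteratively via a_{v+i} = u_i mod 17, u_{i+1} = (u_i − a_{v+i})/17:
  u_0 = 11/3;  a_1 = 15;  u_1 = (u_0 − 15)/17 = -2/3
  u_1 = -2/3;  a_2 = 5;  u_2 = (u_1 − 5)/17 = -1/3
Digits: (0, 15, 5).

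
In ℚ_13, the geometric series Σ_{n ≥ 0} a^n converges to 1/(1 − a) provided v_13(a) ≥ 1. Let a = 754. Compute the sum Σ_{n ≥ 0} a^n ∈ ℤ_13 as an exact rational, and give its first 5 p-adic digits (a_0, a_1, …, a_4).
Σ a^n = 1/(1 − a) = -1/753;  first 5 digits = (1, 6, 1, 7, 9)

v_13(a) = 1 ≥ 1, so the series converges in ℤ_13 to 1/(1 − a) = 1/(1 − 754) = -1/753. Expand this rational in ℤ_13: compute digits iteratively via d_i = x_i mod 13, x_{i+1} = (x_i − d_i)/13. The first 5 digits are (1, 6, 1, 7, 9).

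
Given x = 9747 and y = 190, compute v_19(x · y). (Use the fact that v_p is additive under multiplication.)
v_19(1851930) = 3

v_p(x) = 2 (factor: 9747 = 19^2 · 27); v_p(y) = 1 (factor: 190 = 19^1 · 10). Additivity: v_p(xy) = v_p(x) + v_p(y) = 2 + 1 = 3. (Direct check: xy = 1851930 = 19^3 · (270).)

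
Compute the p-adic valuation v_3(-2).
v_3(-2) = 0

v_3(n) is the largest exponent k such that 3^k divides n. Factor out: -2 = -3^0 · 2. (Sign doesn't affect v_p.) So v_3(-2) = 0.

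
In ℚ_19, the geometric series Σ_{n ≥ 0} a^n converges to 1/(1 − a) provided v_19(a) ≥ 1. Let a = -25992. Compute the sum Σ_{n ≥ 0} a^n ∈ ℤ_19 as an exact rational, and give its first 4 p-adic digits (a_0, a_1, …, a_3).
Σ a^n = 1/(1 − a) = 1/25993;  first 4 digits = (1, 0, 4, 15)

v_19(a) = 2 ≥ 1, so the series converges in ℤ_19 to 1/(1 − a) = 1/(1 − (-25992)) = 1/25993. Expand this rational in ℤ_19: compute digits iteratively via d_i = x_i mod 19, x_{i+1} = (x_i − d_i)/19. The first 4 digits are (1, 0, 4, 15).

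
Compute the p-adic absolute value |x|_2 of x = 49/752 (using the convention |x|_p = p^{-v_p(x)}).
|49/752|_2 = 16

Step 1 — compute v_2(x) by factoring powers of 2 out of the numerator and denominator: v_2(49/752) = -4. Step 2 — apply |x|_p = p^{-v_p(x)} = 2^{4} = 16.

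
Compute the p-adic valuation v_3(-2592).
v_3(-2592) = 4

v_3(n) is the largest exponent k such that 3^k divides n. Factor out: -2592 = -3^4 · 32. (Sign doesn't affect v_p.) So v_3(-2592) = 4.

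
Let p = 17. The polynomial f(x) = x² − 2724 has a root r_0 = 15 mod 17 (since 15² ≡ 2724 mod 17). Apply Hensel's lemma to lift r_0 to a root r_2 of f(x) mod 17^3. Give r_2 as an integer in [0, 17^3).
r_2 = 1919 (mod 4913)

Hensel's recurrence: r_{i+1} = r_i − f(r_i)·(f′(r_i))^{-1} mod 17^{i+2}, with f′(x) = 2x. Iterate:
  r_0 = 15 (mod 17)
  r_1 = 185 (mod 289)
  r_2 = 1919 (mod 4913)
Final: r_2 = 1919, and one checks f(r_2) ≡ 0 mod 17^3.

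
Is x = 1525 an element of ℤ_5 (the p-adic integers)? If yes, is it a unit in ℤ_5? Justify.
x ∈ ℤ_5 but not a unit; v_5(x) = 2 > 0

ℤ_5 = {x ∈ ℚ_5 : v_5(x) ≥ 0} and ℤ_5^× = {x ∈ ℤ_5 : v_5(x) = 0}. Here v_5(1525) = v_5(num) − v_5(den) = 2; compare against these criteria.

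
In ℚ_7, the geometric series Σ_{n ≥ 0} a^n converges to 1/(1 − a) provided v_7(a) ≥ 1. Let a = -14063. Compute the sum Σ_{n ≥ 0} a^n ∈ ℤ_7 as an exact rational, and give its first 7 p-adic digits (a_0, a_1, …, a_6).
Σ a^n = 1/(1 − a) = 1/14064;  first 7 digits = (1, 0, 0, 1, 1, 6, 0)

v_7(a) = 3 ≥ 1, so the series converges in ℤ_7 to 1/(1 − a) = 1/(1 − (-14063)) = 1/14064. Expand this rational in ℤ_7: compute digits iteratively via d_i = x_i mod 7, x_{i+1} = (x_i − d_i)/7. The first 7 digits are (1, 0, 0, 1, 1, 6, 0).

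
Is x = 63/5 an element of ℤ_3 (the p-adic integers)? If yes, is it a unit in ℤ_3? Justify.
x ∈ ℤ_3 but not a unit; v_3(x) = 2 > 0

ℤ_3 = {x ∈ ℚ_3 : v_3(x) ≥ 0} and ℤ_3^× = {x ∈ ℤ_3 : v_3(x) = 0}. Here v_3(63/5) = v_3(num) − v_3(den) = 2; compare against these criteria.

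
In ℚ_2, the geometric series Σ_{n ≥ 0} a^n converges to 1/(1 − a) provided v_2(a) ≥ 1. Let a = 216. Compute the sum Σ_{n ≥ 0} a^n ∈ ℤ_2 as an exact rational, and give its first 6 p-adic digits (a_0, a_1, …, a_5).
Σ a^n = 1/(1 − a) = -1/215;  first 6 digits = (1, 0, 0, 1, 1, 0)

v_2(a) = 3 ≥ 1, so the series converges in ℤ_2 to 1/(1 − a) = 1/(1 − 216) = -1/215. Expand this rational in ℤ_2: compute digits iteratively via d_i = x_i mod 2, x_{i+1} = (x_i − d_i)/2. The first 6 digits are (1, 0, 0, 1, 1, 0).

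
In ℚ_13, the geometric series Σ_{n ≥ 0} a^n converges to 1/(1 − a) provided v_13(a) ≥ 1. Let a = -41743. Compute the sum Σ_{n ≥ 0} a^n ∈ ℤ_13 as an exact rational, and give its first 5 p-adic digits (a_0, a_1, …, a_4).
Σ a^n = 1/(1 − a) = 1/41744;  first 5 digits = (1, 0, 0, 7, 11)

v_13(a) = 3 ≥ 1, so the series converges in ℤ_13 to 1/(1 − a) = 1/(1 − (-41743)) = 1/41744. Expand this rational in ℤ_13: compute digits iteratively via d_i = x_i mod 13, x_{i+1} = (x_i − d_i)/13. The first 5 digits are (1, 0, 0, 7, 11).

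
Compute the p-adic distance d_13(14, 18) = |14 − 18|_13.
d_13(14, 18) = 1

Step 1 — x − y = 14 − 18 = -4. Step 2 — v_13(-4) = 0 (factor: -4 = −(13^0 · 4); the sign does not affect v_p). Step 3 — |x − y|_13 = 13^{0} = 1.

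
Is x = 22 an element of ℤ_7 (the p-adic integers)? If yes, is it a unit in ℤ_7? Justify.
x ∈ ℤ_7^× (unit); v_7(x) = 0

ℤ_7 = {x ∈ ℚ_7 : v_7(x) ≥ 0} and ℤ_7^× = {x ∈ ℤ_7 : v_7(x) = 0}. Here v_7(22) = v_7(num) − v_7(den) = 0; compare against these criteria.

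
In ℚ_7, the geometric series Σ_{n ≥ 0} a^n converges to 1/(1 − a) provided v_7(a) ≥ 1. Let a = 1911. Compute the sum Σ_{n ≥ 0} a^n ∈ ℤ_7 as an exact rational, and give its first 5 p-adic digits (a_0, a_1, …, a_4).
Σ a^n = 1/(1 − a) = -1/1910;  first 5 digits = (1, 0, 4, 5, 2)

v_7(a) = 2 ≥ 1, so the series converges in ℤ_7 to 1/(1 − a) = 1/(1 − 1911) = -1/1910. Expand this rational in ℤ_7: compute digits iteratively via d_i = x_i mod 7, x_{i+1} = (x_i − d_i)/7. The first 5 digits are (1, 0, 4, 5, 2).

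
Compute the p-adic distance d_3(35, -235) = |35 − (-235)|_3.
d_3(35, -235) = 1/27

Step 1 — x − y = 35 − (-235) = 270. Step 2 — v_3(270) = 3 (factor: 270 = (3^3 · 10); the sign does not affect v_p). Step 3 — |x − y|_3 = 3^{-3} = 1/27.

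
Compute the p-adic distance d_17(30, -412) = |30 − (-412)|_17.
d_17(30, -412) = 1/17

Step 1 — x − y = 30 − (-412) = 442. Step 2 — v_17(442) = 1 (factor: 442 = (17^1 · 26); the sign does not affect v_p). Step 3 — |x − y|_17 = 17^{-1} = 1/17.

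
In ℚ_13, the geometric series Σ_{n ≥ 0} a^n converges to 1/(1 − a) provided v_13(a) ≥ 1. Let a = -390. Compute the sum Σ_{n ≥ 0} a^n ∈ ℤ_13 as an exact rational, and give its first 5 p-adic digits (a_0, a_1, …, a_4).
Σ a^n = 1/(1 − a) = 1/391;  first 5 digits = (1, 9, 0, 5, 4)

v_13(a) = 1 ≥ 1, so the series converges in ℤ_13 to 1/(1 − a) = 1/(1 − (-390)) = 1/391. Expand this rational in ℤ_13: compute digits iteratively via d_i = x_i mod 13, x_{i+1} = (x_i − d_i)/13. The first 5 digits are (1, 9, 0, 5, 4).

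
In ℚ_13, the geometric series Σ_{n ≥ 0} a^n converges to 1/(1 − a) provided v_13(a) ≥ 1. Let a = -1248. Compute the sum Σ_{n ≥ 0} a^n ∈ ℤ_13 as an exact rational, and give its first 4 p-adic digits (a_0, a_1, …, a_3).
Σ a^n = 1/(1 − a) = 1/1249;  first 4 digits = (1, 8, 4, 11)

v_13(a) = 1 ≥ 1, so the series converges in ℤ_13 to 1/(1 − a) = 1/(1 − (-1248)) = 1/1249. Expand this rational in ℤ_13: compute digits iteratively via d_i = x_i mod 13, x_{i+1} = (x_i − d_i)/13. The first 4 digits are (1, 8, 4, 11).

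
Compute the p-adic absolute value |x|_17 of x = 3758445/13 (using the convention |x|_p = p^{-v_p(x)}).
|3758445/13|_17 = 1/83521

Step 1 — compute v_17(x) by factoring powers of 17 out of the numerator and denominator: v_17(3758445/13) = 4. Step 2 — apply |x|_p = p^{-v_p(x)} = 17^{-4} = 1/83521.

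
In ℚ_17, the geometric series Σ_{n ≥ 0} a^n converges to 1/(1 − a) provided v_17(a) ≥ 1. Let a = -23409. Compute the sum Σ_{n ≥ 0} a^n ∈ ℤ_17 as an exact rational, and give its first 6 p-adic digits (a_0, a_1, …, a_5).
Σ a^n = 1/(1 − a) = 1/23410;  first 6 digits = (1, 0, 4, 12, 15, 11)

v_17(a) = 2 ≥ 1, so the series converges in ℤ_17 to 1/(1 − a) = 1/(1 − (-23409)) = 1/23410. Expand this rational in ℤ_17: compute digits iteratively via d_i = x_i mod 17, x_{i+1} = (x_i − d_i)/17. The first 6 digits are (1, 0, 4, 12, 15, 11).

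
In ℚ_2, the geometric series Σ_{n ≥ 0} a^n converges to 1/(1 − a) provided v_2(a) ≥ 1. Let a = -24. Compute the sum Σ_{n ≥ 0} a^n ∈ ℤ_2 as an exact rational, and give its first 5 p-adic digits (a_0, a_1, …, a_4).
Σ a^n = 1/(1 − a) = 1/25;  first 5 digits = (1, 0, 0, 1, 0)

v_2(a) = 3 ≥ 1, so the series converges in ℤ_2 to 1/(1 − a) = 1/(1 − (-24)) = 1/25. Expand this rational in ℤ_2: compute digits iteratively via d_i = x_i mod 2, x_{i+1} = (x_i − d_i)/2. The first 5 digits are (1, 0, 0, 1, 0).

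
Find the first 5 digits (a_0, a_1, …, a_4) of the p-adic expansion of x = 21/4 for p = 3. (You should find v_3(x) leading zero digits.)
(a_0, …, a_4) = (0, 1, 1, 2, 0)

v_3(21/4) = 1, so a_0 = ... = a_0 = 0. Factor out: x = 3^1 · u with u = 7/4 a unit in ℤ_3. Expand u iteratively via a_{v+i} = u_i mod 3, u_{i+1} = (u_i − a_{v+i})/3:
  u_0 = 7/4;  a_1 = 1;  u_1 = (u_0 − 1)/3 = 1/4
  u_1 = 1/4;  a_2 = 1;  u_2 = (u_1 − 1)/3 = -1/4
  u_2 = -1/4;  a_3 = 2;  u_3 = (u_2 − 2)/3 = -3/4
  u_3 = -3/4;  a_4 = 0;  u_4 = (u_3 − 0)/3 = -1/4
Digits: (0, 1, 1, 2, 0).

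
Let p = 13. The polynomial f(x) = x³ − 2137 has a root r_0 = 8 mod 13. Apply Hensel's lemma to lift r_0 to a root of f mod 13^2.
r_1 = 86 (mod 169)

Hensel: r_{i+1} = r_i − f(r_i)/f′(r_i) mod 13^{i+2}, where f′(x) = 3x². Iterate:
  r_0 = 8 (mod 13)
  r_1 = 86 (mod 169)
Final: r = 86 with f(r) ≡ 0 mod 13^2.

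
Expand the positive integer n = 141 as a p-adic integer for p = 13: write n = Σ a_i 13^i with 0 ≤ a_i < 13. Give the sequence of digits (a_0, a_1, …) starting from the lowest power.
(a_0, a_1, …) = (11, 10)

Repeated division by 13 gives the digits low-to-high: 141 = 11 + 10·13^1. Digit sequence: (11, 10).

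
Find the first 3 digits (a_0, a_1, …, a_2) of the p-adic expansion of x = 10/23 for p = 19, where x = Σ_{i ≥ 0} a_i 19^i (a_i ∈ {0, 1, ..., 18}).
(a_0, …, a_2) = (12, 6, 17)

v_19(10/23) = 0 (numerator and denominator both coprime to 19), so x ∈ ℤ_19^×. Compute digits iteratively via a_i = x_i mod 19, x_{i+1} = (x_i − a_i)/19, with x_0 = x:
  x_0 = 10/23;  a_0 = 12;  x_1 = (x_0 − 12)/19 = -14/23
  x_1 = -14/23;  a_1 = 6;  x_2 = (x_1 − 6)/19 = -8/23
  x_2 = -8/23;  a_2 = 17;  x_3 = (x_2 − 17)/19 = -21/23
Digits: (12, 6, 17).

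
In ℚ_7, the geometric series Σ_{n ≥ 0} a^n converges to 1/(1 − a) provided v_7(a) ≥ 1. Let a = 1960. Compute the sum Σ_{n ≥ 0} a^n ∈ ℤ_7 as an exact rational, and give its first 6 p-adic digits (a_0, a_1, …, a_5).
Σ a^n = 1/(1 − a) = -1/1959;  first 6 digits = (1, 0, 5, 5, 4, 4)

v_7(a) = 2 ≥ 1, so the series converges in ℤ_7 to 1/(1 − a) = 1/(1 − 1960) = -1/1959. Expand this rational in ℤ_7: compute digits iteratively via d_i = x_i mod 7, x_{i+1} = (x_i − d_i)/7. The first 6 digits are (1, 0, 5, 5, 4, 4).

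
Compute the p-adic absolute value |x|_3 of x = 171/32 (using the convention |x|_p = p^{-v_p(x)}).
|171/32|_3 = 1/9

Step 1 — compute v_3(x) by factoring powers of 3 out of the numerator and denominator: v_3(171/32) = 2. Step 2 — apply |x|_p = p^{-v_p(x)} = 3^{-2} = 1/9.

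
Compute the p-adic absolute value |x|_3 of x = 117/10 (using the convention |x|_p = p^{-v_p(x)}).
|117/10|_3 = 1/9

Step 1 — compute v_3(x) by factoring powers of 3 out of the numerator and denominator: v_3(117/10) = 2. Step 2 — apply |x|_p = p^{-v_p(x)} = 3^{-2} = 1/9.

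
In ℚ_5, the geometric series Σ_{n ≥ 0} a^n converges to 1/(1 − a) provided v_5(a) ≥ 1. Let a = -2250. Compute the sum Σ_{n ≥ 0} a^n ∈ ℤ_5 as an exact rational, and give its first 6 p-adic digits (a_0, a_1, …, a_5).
Σ a^n = 1/(1 − a) = 1/2251;  first 6 digits = (1, 0, 0, 2, 1, 4)

v_5(a) = 3 ≥ 1, so the series converges in ℤ_5 to 1/(1 − a) = 1/(1 − (-2250)) = 1/2251. Expand this rational in ℤ_5: compute digits iteratively via d_i = x_i mod 5, x_{i+1} = (x_i − d_i)/5. The first 6 digits are (1, 0, 0, 2, 1, 4).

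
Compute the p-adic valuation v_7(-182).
v_7(-182) = 1

v_7(n) is the largest exponent k such that 7^k divides n. Factor out: -182 = -7^1 · 26. (Sign doesn't affect v_p.) So v_7(-182) = 1.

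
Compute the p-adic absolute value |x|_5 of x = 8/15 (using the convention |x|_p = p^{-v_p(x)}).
|8/15|_5 = 5

Step 1 — compute v_5(x) by factoring powers of 5 out of the numerator and denominator: v_5(8/15) = -1. Step 2 — apply |x|_p = p^{-v_p(x)} = 5^{1} = 5.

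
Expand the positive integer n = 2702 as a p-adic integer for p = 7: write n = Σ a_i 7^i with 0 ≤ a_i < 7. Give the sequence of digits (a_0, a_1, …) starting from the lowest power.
(a_0, a_1, …) = (0, 1, 6, 0, 1)

Repeated division by 7 gives the digits low-to-high: 2702 = 1·7^1 + 6·7^2 + 1·7^4. Digit sequence: (0, 1, 6, 0, 1).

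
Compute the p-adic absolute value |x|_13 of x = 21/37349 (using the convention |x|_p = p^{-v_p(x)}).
|21/37349|_13 = 2197

Step 1 — compute v_13(x) by factoring powers of 13 out of the numerator and denominator: v_13(21/37349) = -3. Step 2 — apply |x|_p = p^{-v_p(x)} = 13^{3} = 2197.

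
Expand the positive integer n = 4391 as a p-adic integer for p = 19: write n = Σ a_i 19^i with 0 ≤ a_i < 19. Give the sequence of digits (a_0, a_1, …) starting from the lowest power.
(a_0, a_1, …) = (2, 3, 12)

Repeated division by 19 gives the digits low-to-high: 4391 = 2 + 3·19^1 + 12·19^2. Digit sequence: (2, 3, 12).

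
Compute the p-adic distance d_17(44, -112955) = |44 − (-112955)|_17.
d_17(44, -112955) = 1/4913

Step 1 — x − y = 44 − (-112955) = 112999. Step 2 — v_17(112999) = 3 (factor: 112999 = (17^3 · 23); the sign does not affect v_p). Step 3 — |x − y|_17 = 17^{-3} = 1/4913.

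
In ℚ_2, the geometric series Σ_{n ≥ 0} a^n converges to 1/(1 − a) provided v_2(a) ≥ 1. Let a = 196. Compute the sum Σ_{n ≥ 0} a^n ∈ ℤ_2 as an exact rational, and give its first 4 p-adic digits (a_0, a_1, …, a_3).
Σ a^n = 1/(1 − a) = -1/195;  first 4 digits = (1, 0, 1, 0)

v_2(a) = 2 ≥ 1, so the series converges in ℤ_2 to 1/(1 − a) = 1/(1 − 196) = -1/195. Expand this rational in ℤ_2: compute digits iteratively via d_i = x_i mod 2, x_{i+1} = (x_i − d_i)/2. The first 4 digits are (1, 0, 1, 0).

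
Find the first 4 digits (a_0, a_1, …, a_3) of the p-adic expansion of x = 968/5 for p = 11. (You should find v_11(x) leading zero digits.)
(a_0, …, a_3) = (0, 0, 6, 4)

v_11(968/5) = 2, so a_0 = ... = a_1 = 0. Factor out: x = 11^2 · u with u = 8/5 a unit in ℤ_11. Expand u iteratively via a_{v+i} = u_i mod 11, u_{i+1} = (u_i − a_{v+i})/11:
  u_0 = 8/5;  a_2 = 6;  u_1 = (u_0 − 6)/11 = -2/5
  u_1 = -2/5;  a_3 = 4;  u_2 = (u_1 − 4)/11 = -2/5
Digits: (0, 0, 6, 4).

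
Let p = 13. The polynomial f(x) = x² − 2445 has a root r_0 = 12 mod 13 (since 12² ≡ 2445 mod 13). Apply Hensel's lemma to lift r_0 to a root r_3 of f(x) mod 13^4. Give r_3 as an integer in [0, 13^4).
r_3 = 16015 (mod 28561)

Hensel's recurrence: r_{i+1} = r_i − f(r_i)·(f′(r_i))^{-1} mod 13^{i+2}, with f′(x) = 2x. Iterate:
  r_0 = 12 (mod 13)
  r_1 = 129 (mod 169)
  r_2 = 636 (mod 2197)
  r_3 = 16015 (mod 28561)
Final: r_3 = 16015, and one checks f(r_3) ≡ 0 mod 13^4.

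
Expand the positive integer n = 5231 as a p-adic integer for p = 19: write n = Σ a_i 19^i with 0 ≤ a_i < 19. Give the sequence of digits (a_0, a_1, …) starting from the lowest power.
(a_0, a_1, …) = (6, 9, 14)

Repeated division by 19 gives the digits low-to-high: 5231 = 6 + 9·19^1 + 14·19^2. Digit sequence: (6, 9, 14).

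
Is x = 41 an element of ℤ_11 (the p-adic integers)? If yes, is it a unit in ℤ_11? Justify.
x ∈ ℤ_11^× (unit); v_11(x) = 0

ℤ_11 = {x ∈ ℚ_11 : v_11(x) ≥ 0} and ℤ_11^× = {x ∈ ℤ_11 : v_11(x) = 0}. Here v_11(41) = v_11(num) − v_11(den) = 0; compare against these criteria.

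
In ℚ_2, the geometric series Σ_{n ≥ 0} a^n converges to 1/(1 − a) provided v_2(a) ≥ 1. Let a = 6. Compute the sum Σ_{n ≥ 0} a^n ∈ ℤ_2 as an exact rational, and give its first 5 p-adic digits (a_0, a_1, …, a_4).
Σ a^n = 1/(1 − a) = -1/5;  first 5 digits = (1, 1, 0, 0, 1)

v_2(a) = 1 ≥ 1, so the series converges in ℤ_2 to 1/(1 − a) = 1/(1 − 6) = -1/5. Expand this rational in ℤ_2: compute digits iteratively via d_i = x_i mod 2, x_{i+1} = (x_i − d_i)/2. The first 5 digits are (1, 1, 0, 0, 1).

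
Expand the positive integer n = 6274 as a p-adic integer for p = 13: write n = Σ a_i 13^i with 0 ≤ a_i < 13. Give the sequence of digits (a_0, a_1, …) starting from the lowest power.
(a_0, a_1, …) = (8, 1, 11, 2)

Repeated division by 13 gives the digits low-to-high: 6274 = 8 + 1·13^1 + 11·13^2 + 2·13^3. Digit sequence: (8, 1, 11, 2).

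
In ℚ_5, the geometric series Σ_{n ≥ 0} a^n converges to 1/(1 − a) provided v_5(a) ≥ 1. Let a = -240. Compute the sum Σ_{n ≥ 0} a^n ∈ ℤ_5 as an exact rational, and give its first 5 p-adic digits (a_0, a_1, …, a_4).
Σ a^n = 1/(1 − a) = 1/241;  first 5 digits = (1, 2, 4, 1, 4)

v_5(a) = 1 ≥ 1, so the series converges in ℤ_5 to 1/(1 − a) = 1/(1 − (-240)) = 1/241. Expand this rational in ℤ_5: compute digits iteratively via d_i = x_i mod 5, x_{i+1} = (x_i − d_i)/5. The first 5 digits are (1, 2, 4, 1, 4).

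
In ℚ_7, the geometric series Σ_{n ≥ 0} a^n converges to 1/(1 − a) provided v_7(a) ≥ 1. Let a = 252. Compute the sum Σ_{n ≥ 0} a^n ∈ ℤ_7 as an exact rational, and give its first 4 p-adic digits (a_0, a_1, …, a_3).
Σ a^n = 1/(1 − a) = -1/251;  first 4 digits = (1, 1, 6, 4)

v_7(a) = 1 ≥ 1, so the series converges in ℤ_7 to 1/(1 − a) = 1/(1 − 252) = -1/251. Expand this rational in ℤ_7: compute digits iteratively via d_i = x_i mod 7, x_{i+1} = (x_i − d_i)/7. The first 4 digits are (1, 1, 6, 4).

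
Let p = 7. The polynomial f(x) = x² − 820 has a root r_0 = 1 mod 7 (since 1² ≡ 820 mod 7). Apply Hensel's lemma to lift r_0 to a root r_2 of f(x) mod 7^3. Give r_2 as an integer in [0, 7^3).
r_2 = 43 (mod 343)

Hensel's recurrence: r_{i+1} = r_i − f(r_i)·(f′(r_i))^{-1} mod 7^{i+2}, with f′(x) = 2x. Iterate:
  r_0 = 1 (mod 7)
  r_1 = 43 (mod 49)
  r_2 = 43 (mod 343)
Final: r_2 = 43, and one checks f(r_2) ≡ 0 mod 7^3.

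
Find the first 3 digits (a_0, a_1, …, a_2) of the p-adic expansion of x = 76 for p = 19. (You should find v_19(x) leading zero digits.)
(a_0, …, a_2) = (0, 4, 0)

v_19(76) = 1, so a_0 = ... = a_0 = 0. Factor out: x = 19^1 · u with u = 4 a unit in ℤ_19. Expand u iteratively via a_{v+i} = u_i mod 19, u_{i+1} = (u_i − a_{v+i})/19:
  u_0 = 4;  a_1 = 4;  u_1 = (u_0 − 4)/19 = 0
  u_1 = 0;  a_2 = 0;  u_2 = (u_1 − 0)/19 = 0
Digits: (0, 4, 0).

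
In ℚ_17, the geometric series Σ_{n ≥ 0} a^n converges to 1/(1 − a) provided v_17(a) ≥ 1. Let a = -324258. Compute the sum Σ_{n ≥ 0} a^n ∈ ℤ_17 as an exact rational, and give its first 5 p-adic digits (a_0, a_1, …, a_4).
Σ a^n = 1/(1 − a) = 1/324259;  first 5 digits = (1, 0, 0, 2, 13)

v_17(a) = 3 ≥ 1, so the series converges in ℤ_17 to 1/(1 − a) = 1/(1 − (-324258)) = 1/324259. Expand this rational in ℤ_17: compute digits iteratively via d_i = x_i mod 17, x_{i+1} = (x_i − d_i)/17. The first 5 digits are (1, 0, 0, 2, 13).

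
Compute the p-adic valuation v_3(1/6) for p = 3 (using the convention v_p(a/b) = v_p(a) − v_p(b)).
v_3(1/6) = -1

Factor powers of 3 from the numerator and denominator of the reduced fraction: 1 = 3^0 · 1 and 6 = 3^1 · 2. Apply v_p(a/b) = v_p(a) − v_p(b): v_3(1/6) = 0 − 1 = -1.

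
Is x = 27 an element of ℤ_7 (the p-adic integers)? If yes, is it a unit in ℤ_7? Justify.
x ∈ ℤ_7^× (unit); v_7(x) = 0

ℤ_7 = {x ∈ ℚ_7 : v_7(x) ≥ 0} and ℤ_7^× = {x ∈ ℤ_7 : v_7(x) = 0}. Here v_7(27) = v_7(num) − v_7(den) = 0; compare against these criteria.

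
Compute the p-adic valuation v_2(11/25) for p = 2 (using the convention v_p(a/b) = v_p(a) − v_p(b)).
v_2(11/25) = 0

Factor powers of 2 from the numerator and denominator of the reduced fraction: 11 = 2^0 · 11 and 25 = 2^0 · 25. Apply v_p(a/b) = v_p(a) − v_p(b): v_2(11/25) = 0 − 0 = 0.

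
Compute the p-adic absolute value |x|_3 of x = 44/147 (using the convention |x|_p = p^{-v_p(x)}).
|44/147|_3 = 3

Step 1 — compute v_3(x) by factoring powers of 3 out of the numerator and denominator: v_3(44/147) = -1. Step 2 — apply |x|_p = p^{-v_p(x)} = 3^{1} = 3.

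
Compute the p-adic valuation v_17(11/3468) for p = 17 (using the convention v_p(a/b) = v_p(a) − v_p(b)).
v_17(11/3468) = -2

Factor powers of 17 from the numerator and denominator of the reduced fraction: 11 = 17^0 · 11 and 3468 = 17^2 · 12. Apply v_p(a/b) = v_p(a) − v_p(b): v_17(11/3468) = 0 − 2 = -2.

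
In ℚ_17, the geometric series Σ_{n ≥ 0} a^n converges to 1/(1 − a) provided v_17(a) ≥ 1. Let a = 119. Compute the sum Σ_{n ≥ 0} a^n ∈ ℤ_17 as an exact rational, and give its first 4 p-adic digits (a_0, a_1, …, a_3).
Σ a^n = 1/(1 − a) = -1/118;  first 4 digits = (1, 7, 15, 5)

v_17(a) = 1 ≥ 1, so the series converges in ℤ_17 to 1/(1 − a) = 1/(1 − 119) = -1/118. Expand this rational in ℤ_17: compute digits iteratively via d_i = x_i mod 17, x_{i+1} = (x_i − d_i)/17. The first 4 digits are (1, 7, 15, 5).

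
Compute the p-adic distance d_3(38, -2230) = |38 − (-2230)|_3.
d_3(38, -2230) = 1/81

Step 1 — x − y = 38 − (-2230) = 2268. Step 2 — v_3(2268) = 4 (factor: 2268 = (3^4 · 28); the sign does not affect v_p). Step 3 — |x − y|_3 = 3^{-4} = 1/81.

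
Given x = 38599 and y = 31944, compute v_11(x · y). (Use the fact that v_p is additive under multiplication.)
v_11(1233006456) = 6

v_p(x) = 3 (factor: 38599 = 11^3 · 29); v_p(y) = 3 (factor: 31944 = 11^3 · 24). Additivity: v_p(xy) = v_p(x) + v_p(y) = 3 + 3 = 6. (Direct check: xy = 1233006456 = 11^6 · (696).)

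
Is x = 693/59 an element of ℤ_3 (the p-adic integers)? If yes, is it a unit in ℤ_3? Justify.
x ∈ ℤ_3 but not a unit; v_3(x) = 2 > 0

ℤ_3 = {x ∈ ℚ_3 : v_3(x) ≥ 0} and ℤ_3^× = {x ∈ ℤ_3 : v_3(x) = 0}. Here v_3(693/59) = v_3(num) − v_3(den) = 2; compare against these criteria.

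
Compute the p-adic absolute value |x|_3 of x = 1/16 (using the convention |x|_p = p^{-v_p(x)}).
|1/16|_3 = 1

Step 1 — compute v_3(x) by factoring powers of 3 out of the numerator and denominator: v_3(1/16) = 0. Step 2 — apply |x|_p = p^{-v_p(x)} = 3^{0} = 1.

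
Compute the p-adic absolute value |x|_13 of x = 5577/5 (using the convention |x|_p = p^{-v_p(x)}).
|5577/5|_13 = 1/169

Step 1 — compute v_13(x) by factoring powers of 13 out of the numerator and denominator: v_13(5577/5) = 2. Step 2 — apply |x|_p = p^{-v_p(x)} = 13^{-2} = 1/169.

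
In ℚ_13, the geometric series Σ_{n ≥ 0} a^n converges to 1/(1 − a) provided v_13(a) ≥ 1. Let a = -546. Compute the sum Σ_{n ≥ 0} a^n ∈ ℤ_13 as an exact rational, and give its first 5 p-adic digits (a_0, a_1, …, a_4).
Σ a^n = 1/(1 − a) = 1/547;  first 5 digits = (1, 10, 5, 4, 8)

v_13(a) = 1 ≥ 1, so the series converges in ℤ_13 to 1/(1 − a) = 1/(1 − (-546)) = 1/547. Expand this rational in ℤ_13: compute digits iteratively via d_i = x_i mod 13, x_{i+1} = (x_i − d_i)/13. The first 5 digits are (1, 10, 5, 4, 8).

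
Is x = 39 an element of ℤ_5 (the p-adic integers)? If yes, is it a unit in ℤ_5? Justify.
x ∈ ℤ_5^× (unit); v_5(x) = 0

ℤ_5 = {x ∈ ℚ_5 : v_5(x) ≥ 0} and ℤ_5^× = {x ∈ ℤ_5 : v_5(x) = 0}. Here v_5(39) = v_5(num) − v_5(den) = 0; compare against these criteria.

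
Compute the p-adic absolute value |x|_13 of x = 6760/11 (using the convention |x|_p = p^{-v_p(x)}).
|6760/11|_13 = 1/169

Step 1 — compute v_13(x) by factoring powers of 13 out of the numerator and denominator: v_13(6760/11) = 2. Step 2 — apply |x|_p = p^{-v_p(x)} = 13^{-2} = 1/169.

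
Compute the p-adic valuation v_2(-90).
v_2(-90) = 1

v_2(n) is the largest exponent k such that 2^k divides n. Factor out: -90 = -2^1 · 45. (Sign doesn't affect v_p.) So v_2(-90) = 1.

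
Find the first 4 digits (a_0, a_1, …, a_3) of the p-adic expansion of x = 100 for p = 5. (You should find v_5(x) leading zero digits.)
(a_0, …, a_3) = (0, 0, 4, 0)

v_5(100) = 2, so a_0 = ... = a_1 = 0. Factor out: x = 5^2 · u with u = 4 a unit in ℤ_5. Expand u iteratively via a_{v+i} = u_i mod 5, u_{i+1} = (u_i − a_{v+i})/5:
  u_0 = 4;  a_2 = 4;  u_1 = (u_0 − 4)/5 = 0
  u_1 = 0;  a_3 = 0;  u_2 = (u_1 − 0)/5 = 0
Digits: (0, 0, 4, 0).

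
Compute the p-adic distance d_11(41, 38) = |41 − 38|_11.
d_11(41, 38) = 1

Step 1 — x − y = 41 − 38 = 3. Step 2 — v_11(3) = 0 (factor: 3 = (11^0 · 3); the sign does not affect v_p). Step 3 — |x − y|_11 = 11^{0} = 1.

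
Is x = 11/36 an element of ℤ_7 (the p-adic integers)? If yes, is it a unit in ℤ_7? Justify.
x ∈ ℤ_7^× (unit); v_7(x) = 0

ℤ_7 = {x ∈ ℚ_7 : v_7(x) ≥ 0} and ℤ_7^× = {x ∈ ℤ_7 : v_7(x) = 0}. Here v_7(11/36) = v_7(num) − v_7(den) = 0; compare against these criteria.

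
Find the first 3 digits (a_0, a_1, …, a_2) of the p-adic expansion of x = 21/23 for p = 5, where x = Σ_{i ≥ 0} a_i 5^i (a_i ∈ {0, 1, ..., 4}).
(a_0, …, a_2) = (2, 0, 3)

v_5(21/23) = 0 (numerator and denominator both coprime to 5), so x ∈ ℤ_5^×. Compute digits iteratively via a_i = x_i mod 5, x_{i+1} = (x_i − a_i)/5, with x_0 = x:
  x_0 = 21/23;  a_0 = 2;  x_1 = (x_0 − 2)/5 = -5/23
  x_1 = -5/23;  a_1 = 0;  x_2 = (x_1 − 0)/5 = -1/23
  x_2 = -1/23;  a_2 = 3;  x_3 = (x_2 − 3)/5 = -14/23
Digits: (2, 0, 3).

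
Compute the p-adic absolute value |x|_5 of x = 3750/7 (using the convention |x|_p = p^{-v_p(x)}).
|3750/7|_5 = 1/625

Step 1 — compute v_5(x) by factoring powers of 5 out of the numerator and denominator: v_5(3750/7) = 4. Step 2 — apply |x|_p = p^{-v_p(x)} = 5^{-4} = 1/625.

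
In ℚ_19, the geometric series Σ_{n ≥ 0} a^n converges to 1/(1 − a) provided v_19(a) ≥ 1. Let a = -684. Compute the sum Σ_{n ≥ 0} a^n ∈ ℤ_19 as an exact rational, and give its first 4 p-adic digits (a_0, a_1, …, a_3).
Σ a^n = 1/(1 − a) = 1/685;  first 4 digits = (1, 2, 2, 0)

v_19(a) = 1 ≥ 1, so the series converges in ℤ_19 to 1/(1 − a) = 1/(1 − (-684)) = 1/685. Expand this rational in ℤ_19: compute digits iteratively via d_i = x_i mod 19, x_{i+1} = (x_i − d_i)/19. The first 4 digits are (1, 2, 2, 0).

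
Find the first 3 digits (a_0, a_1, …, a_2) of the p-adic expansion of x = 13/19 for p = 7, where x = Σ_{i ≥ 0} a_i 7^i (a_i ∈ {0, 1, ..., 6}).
(a_0, …, a_2) = (4, 1, 2)

v_7(13/19) = 0 (numerator and denominator both coprime to 7), so x ∈ ℤ_7^×. Compute digits iteratively via a_i = x_i mod 7, x_{i+1} = (x_i − a_i)/7, with x_0 = x:
  x_0 = 13/19;  a_0 = 4;  x_1 = (x_0 − 4)/7 = -9/19
  x_1 = -9/19;  a_1 = 1;  x_2 = (x_1 − 1)/7 = -4/19
  x_2 = -4/19;  a_2 = 2;  x_3 = (x_2 − 2)/7 = -6/19
Digits: (4, 1, 2).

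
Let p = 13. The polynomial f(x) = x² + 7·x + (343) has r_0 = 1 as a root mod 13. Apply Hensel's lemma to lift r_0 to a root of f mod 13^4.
r_3 = 17369 (mod 28561)

Hensel: r_{i+1} = r_i − f(r_i)·(f′(r_i))^{-1} mod 13^{i+2}, f′(x) = 2x + 7. Iterate:
  r_0 = 1 (mod 13)
  r_1 = 131 (mod 169)
  r_2 = 1990 (mod 2197)
  r_3 = 17369 (mod 28561)
Final: r = 17369 satisfies f(r) ≡ 0 mod 13^4.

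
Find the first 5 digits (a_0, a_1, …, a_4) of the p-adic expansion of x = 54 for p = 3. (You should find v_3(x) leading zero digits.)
(a_0, …, a_4) = (0, 0, 0, 2, 0)

v_3(54) = 3, so a_0 = ... = a_2 = 0. Factor out: x = 3^3 · u with u = 2 a unit in ℤ_3. Expand u iteratively via a_{v+i} = u_i mod 3, u_{i+1} = (u_i − a_{v+i})/3:
  u_0 = 2;  a_3 = 2;  u_1 = (u_0 − 2)/3 = 0
  u_1 = 0;  a_4 = 0;  u_2 = (u_1 − 0)/3 = 0
Digits: (0, 0, 0, 2, 0).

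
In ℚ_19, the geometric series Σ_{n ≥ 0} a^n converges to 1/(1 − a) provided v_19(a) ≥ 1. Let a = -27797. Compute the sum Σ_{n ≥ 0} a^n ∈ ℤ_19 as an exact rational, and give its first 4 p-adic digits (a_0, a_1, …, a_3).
Σ a^n = 1/(1 − a) = 1/27798;  first 4 digits = (1, 0, 18, 14)

v_19(a) = 2 ≥ 1, so the series converges in ℤ_19 to 1/(1 − a) = 1/(1 − (-27797)) = 1/27798. Expand this rational in ℤ_19: compute digits iteratively via d_i = x_i mod 19, x_{i+1} = (x_i − d_i)/19. The first 4 digits are (1, 0, 18, 14).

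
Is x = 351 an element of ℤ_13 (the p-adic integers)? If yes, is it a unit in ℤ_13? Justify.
x ∈ ℤ_13 but not a unit; v_13(x) = 1 > 0

ℤ_13 = {x ∈ ℚ_13 : v_13(x) ≥ 0} and ℤ_13^× = {x ∈ ℤ_13 : v_13(x) = 0}. Here v_13(351) = v_13(num) − v_13(den) = 1; compare against these criteria.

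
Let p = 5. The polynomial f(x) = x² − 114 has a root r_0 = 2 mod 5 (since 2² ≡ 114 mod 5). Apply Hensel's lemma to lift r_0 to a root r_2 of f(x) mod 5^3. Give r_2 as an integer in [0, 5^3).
r_2 = 67 (mod 125)

Hensel's recurrence: r_{i+1} = r_i − f(r_i)·(f′(r_i))^{-1} mod 5^{i+2}, with f′(x) = 2x. Iterate:
  r_0 = 2 (mod 5)
  r_1 = 17 (mod 25)
  r_2 = 67 (mod 125)
Final: r_2 = 67, and one checks f(r_2) ≡ 0 mod 5^3.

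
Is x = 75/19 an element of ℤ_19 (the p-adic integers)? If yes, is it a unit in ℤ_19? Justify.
x ∉ ℤ_19 (v_19(x) = -1 < 0)

ℤ_19 = {x ∈ ℚ_19 : v_19(x) ≥ 0} and ℤ_19^× = {x ∈ ℤ_19 : v_19(x) = 0}. Here v_19(75/19) = v_19(num) − v_19(den) = -1; compare against these criteria.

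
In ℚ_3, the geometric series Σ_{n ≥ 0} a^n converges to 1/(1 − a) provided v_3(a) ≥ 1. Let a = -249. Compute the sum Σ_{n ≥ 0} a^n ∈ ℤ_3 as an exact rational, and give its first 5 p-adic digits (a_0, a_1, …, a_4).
Σ a^n = 1/(1 − a) = 1/250;  first 5 digits = (1, 1, 0, 2, 1)

v_3(a) = 1 ≥ 1, so the series converges in ℤ_3 to 1/(1 − a) = 1/(1 − (-249)) = 1/250. Expand this rational in ℤ_3: compute digits iteratively via d_i = x_i mod 3, x_{i+1} = (x_i − d_i)/3. The first 5 digits are (1, 1, 0, 2, 1).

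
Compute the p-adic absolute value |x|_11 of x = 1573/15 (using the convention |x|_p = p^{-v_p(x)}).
|1573/15|_11 = 1/121

Step 1 — compute v_11(x) by factoring powers of 11 out of the numerator and denominator: v_11(1573/15) = 2. Step 2 — apply |x|_p = p^{-v_p(x)} = 11^{-2} = 1/121.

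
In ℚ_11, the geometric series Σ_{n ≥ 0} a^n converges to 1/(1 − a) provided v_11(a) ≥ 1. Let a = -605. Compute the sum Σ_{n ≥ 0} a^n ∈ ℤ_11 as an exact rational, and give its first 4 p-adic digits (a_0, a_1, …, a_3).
Σ a^n = 1/(1 − a) = 1/606;  first 4 digits = (1, 0, 6, 10)

v_11(a) = 2 ≥ 1, so the series converges in ℤ_11 to 1/(1 − a) = 1/(1 − (-605)) = 1/606. Expand this rational in ℤ_11: compute digits iteratively via d_i = x_i mod 11, x_{i+1} = (x_i − d_i)/11. The first 4 digits are (1, 0, 6, 10).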